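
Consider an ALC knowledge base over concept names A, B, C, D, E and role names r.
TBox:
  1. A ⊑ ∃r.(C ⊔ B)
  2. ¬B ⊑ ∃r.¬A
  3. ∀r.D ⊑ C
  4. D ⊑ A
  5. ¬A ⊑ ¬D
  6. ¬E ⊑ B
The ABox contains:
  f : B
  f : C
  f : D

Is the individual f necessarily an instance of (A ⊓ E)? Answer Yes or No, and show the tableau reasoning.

1. f : (A ⊓ E)?  L(f) = {B, C, D} ∪ {(¬A ⊔ ¬E)}
   apply at f: D⊑A
   open: L(f) ⊇ {A, B, C, D, ¬E, …} (+ ∃-successors) — f ∉ (A ⊓ E) possible
2. Hence f : (A ⊓ E): not entailed.

No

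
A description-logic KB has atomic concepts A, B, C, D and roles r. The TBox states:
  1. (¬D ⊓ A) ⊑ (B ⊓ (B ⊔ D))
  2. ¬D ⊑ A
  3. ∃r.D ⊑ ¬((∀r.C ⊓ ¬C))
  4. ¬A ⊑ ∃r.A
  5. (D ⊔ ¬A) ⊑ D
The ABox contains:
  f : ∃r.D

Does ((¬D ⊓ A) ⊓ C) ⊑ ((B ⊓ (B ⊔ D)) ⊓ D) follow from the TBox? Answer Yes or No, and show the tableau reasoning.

No

1. ((¬D ⊓ A) ⊓ C) ⊑ ((B ⊓ (B ⊔ D)) ⊓ D)  ⇔  (((¬D ⊓ A) ⊓ C) ⊓ ((¬B ⊔ (¬B ⊓ ¬D)) ⊔ ¬D)) unsat w.r.t. T
   apply at x₀: (¬D ⊓ A)⊑(B ⊓ (B ⊔ D))
   open: L(x₀) ⊇ {A, B, C, ¬D, ∀r.¬D}
2. Hence ((¬D ⊓ A) ⊓ C) ⊑ ((B ⊓ (B ⊔ D)) ⊓ D): not entailed.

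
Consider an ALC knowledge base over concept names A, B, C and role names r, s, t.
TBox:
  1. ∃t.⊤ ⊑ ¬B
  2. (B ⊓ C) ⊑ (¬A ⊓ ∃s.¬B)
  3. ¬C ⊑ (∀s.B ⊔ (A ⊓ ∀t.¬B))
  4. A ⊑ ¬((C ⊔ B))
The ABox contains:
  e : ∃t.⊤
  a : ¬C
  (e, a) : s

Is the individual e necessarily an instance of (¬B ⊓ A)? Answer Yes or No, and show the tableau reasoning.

No

1. e : (¬B ⊓ A)?  L(e) = {∃t.⊤} ∪ {(B ⊔ ¬A)}
   apply at e: ∃t.⊤⊑¬B
   open: L(e) ⊇ {C, ¬A, ¬B, ∃t.⊤} (+ ∃-successors) — e ∉ (¬B ⊓ A) possible
2. Hence e : (¬B ⊓ A): not entailed.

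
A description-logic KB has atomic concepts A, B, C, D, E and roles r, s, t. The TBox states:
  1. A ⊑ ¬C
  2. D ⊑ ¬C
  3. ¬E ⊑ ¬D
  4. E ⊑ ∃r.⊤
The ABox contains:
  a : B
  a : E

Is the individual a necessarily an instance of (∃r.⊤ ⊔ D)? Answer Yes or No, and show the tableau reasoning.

Yes

1. a : (∃r.⊤ ⊔ D)?  L(a) = {B, E} ∪ {(∀r.⊥ ⊓ ¬D)}
   clash ⊥ at an ∃-successor — a ∈ (∃r.⊤ ⊔ D)
2. Hence a : (∃r.⊤ ⊔ D): entailed.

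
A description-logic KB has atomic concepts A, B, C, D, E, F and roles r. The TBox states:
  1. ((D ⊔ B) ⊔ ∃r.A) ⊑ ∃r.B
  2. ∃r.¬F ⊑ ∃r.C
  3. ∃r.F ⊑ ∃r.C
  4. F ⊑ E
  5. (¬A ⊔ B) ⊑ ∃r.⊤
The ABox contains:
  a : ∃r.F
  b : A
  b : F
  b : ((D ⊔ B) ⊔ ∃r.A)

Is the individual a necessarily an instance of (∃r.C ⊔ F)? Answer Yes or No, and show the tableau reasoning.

1. a : (∃r.C ⊔ F)?  L(a) = {∃r.F} ∪ {(∀r.¬C ⊓ ¬F)}
   clash {C, ¬C} at an ∃-successor — a ∈ (∃r.C ⊔ F)
2. Hence a : (∃r.C ⊔ F): entailed.

Yes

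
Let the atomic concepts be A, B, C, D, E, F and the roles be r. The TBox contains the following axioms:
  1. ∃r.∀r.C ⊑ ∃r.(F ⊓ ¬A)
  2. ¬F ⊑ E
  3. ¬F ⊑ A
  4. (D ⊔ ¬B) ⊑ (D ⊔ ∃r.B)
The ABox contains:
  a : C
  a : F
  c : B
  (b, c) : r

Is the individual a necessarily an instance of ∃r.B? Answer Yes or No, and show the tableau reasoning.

1. a : ∃r.B?  L(a) = {C, F} ∪ {∀r.¬B}
   open: L(a) ⊇ {B, C, F, ¬D, ∀r.¬B, …} — a ∉ ∃r.B possible
2. Hence a : ∃r.B: not entailed.

No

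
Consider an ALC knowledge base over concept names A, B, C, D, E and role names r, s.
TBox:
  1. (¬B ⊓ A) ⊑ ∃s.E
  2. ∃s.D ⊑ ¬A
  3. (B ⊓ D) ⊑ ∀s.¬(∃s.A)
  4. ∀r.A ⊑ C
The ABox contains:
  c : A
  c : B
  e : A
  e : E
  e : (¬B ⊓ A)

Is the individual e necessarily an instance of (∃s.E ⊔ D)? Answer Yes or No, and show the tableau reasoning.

Yes

1. e : (∃s.E ⊔ D)?  L(e) = {A, E, (¬B ⊓ A)} ∪ {(∀s.¬E ⊓ ¬D)}
   clash {A, ¬A} at e — e ∈ (∃s.E ⊔ D)
2. Hence e : (∃s.E ⊔ D): entailed.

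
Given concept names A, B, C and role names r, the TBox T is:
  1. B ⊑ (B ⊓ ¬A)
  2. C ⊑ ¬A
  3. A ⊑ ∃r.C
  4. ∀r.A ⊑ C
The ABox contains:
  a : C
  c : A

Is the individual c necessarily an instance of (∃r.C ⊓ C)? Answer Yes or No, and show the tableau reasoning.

1. c : (∃r.C ⊓ C)?  L(c) = {A} ∪ {(∀r.¬C ⊔ ¬C)}
   apply at c: A⊑∃r.C
   open: L(c) ⊇ {A, ¬B, ¬C, ∃r.C, ∃r.¬A} (+ ∃-successors) — c ∉ (∃r.C ⊓ C) possible
2. Hence c : (∃r.C ⊓ C): not entailed.

No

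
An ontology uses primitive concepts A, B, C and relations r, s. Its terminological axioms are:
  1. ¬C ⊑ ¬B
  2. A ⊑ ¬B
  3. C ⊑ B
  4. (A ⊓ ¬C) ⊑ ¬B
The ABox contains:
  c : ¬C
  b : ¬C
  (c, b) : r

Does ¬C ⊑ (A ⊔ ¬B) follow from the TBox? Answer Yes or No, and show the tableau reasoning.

1. ¬C ⊑ (A ⊔ ¬B)  ⇔  (¬C ⊓ (¬A ⊓ B)) unsat w.r.t. T
   all branches close; clash {B, ¬B} at x₀
2. Hence ¬C ⊑ (A ⊔ ¬B): entailed.

Yes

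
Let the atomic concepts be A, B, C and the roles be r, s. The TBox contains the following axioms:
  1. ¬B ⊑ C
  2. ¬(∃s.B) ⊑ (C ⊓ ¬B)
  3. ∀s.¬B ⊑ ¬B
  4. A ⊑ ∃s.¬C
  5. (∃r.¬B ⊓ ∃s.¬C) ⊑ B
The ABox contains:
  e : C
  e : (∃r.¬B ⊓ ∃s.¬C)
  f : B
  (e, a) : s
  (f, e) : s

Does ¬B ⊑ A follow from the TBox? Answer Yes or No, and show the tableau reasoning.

1. ¬B ⊑ A  ⇔  (¬B ⊓ ¬A) unsat w.r.t. T
   apply at x₀: ¬B⊑C
   open: L(x₀) ⊇ {C, ¬A, ¬B, ∀r.B, ∃s.B} (+ ∃-successors)
2. Hence ¬B ⊑ A: not entailed.

No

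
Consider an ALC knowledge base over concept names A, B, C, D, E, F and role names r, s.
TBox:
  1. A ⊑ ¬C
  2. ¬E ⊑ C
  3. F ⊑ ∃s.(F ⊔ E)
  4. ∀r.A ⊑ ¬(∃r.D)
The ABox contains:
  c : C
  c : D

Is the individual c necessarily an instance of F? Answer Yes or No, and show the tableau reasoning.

1. c : F?  L(c) = {C, D} ∪ {¬F}
   open: L(c) ⊇ {C, D, ¬A, ¬F, ∃r.¬A} (+ ∃-successors) — c ∉ F possible
2. Hence c : F: not entailed.

No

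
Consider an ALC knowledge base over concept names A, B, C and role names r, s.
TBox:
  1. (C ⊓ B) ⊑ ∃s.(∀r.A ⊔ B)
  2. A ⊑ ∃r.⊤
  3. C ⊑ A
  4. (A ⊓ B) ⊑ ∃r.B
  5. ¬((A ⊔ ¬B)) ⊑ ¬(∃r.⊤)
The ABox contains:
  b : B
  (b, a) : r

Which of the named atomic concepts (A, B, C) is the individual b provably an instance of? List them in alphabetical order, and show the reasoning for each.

{A, B}

1. b : A?  L(b) = {B} ∪ {¬A}
   clash {A, ¬A} at b — b ∈ A
2. b : B?  L(b) = {B} ∪ {¬B}
   clash {B, ¬B} at b — b ∈ B
3. b : C?  L(b) = {B} ∪ {¬C}
   open: L(b) ⊇ {A, B, ¬C, ∃r.B, ∃r.⊤} (+ ∃-successors) — b ∉ C possible
4. Entailed for b: {A, B}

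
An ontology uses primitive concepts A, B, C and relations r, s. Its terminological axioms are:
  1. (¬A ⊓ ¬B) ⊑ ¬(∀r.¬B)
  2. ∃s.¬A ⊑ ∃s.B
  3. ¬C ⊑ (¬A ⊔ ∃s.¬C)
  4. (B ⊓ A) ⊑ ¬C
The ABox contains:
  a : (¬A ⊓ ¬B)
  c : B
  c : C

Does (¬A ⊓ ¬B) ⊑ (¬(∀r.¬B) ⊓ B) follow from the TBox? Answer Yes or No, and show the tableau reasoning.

1. (¬A ⊓ ¬B) ⊑ (¬(∀r.¬B) ⊓ B)  ⇔  ((¬A ⊓ ¬B) ⊓ (∀r.¬B ⊔ ¬B)) unsat w.r.t. T
   apply at x₀: (¬A ⊓ ¬B)⊑¬(∀r.¬B)
   open: L(x₀) ⊇ {C, ¬A, ¬B, ∀s.A, ∃r.B} (+ ∃-successors)
2. Hence (¬A ⊓ ¬B) ⊑ (¬(∀r.¬B) ⊓ B): not entailed.

No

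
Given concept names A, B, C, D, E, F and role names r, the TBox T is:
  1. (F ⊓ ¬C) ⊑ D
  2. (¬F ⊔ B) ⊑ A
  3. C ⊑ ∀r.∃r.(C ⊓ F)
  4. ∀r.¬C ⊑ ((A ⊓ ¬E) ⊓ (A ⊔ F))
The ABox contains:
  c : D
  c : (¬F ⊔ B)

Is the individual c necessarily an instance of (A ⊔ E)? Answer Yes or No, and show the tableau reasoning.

1. c : (A ⊔ E)?  L(c) = {D, (¬F ⊔ B)} ∪ {(¬A ⊓ ¬E)}
   clash {A, ¬A} at c — c ∈ (A ⊔ E)
2. Hence c : (A ⊔ E): entailed.

Yes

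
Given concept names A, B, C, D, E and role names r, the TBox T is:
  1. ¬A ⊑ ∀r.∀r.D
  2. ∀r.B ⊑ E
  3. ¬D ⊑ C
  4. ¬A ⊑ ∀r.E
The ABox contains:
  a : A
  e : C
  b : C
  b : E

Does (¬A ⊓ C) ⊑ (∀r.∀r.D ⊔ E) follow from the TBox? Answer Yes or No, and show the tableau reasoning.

Yes

1. (¬A ⊓ C) ⊑ (∀r.∀r.D ⊔ E)  ⇔  ((¬A ⊓ C) ⊓ (∃r.∃r.¬D ⊓ ¬E)) unsat w.r.t. T
   all branches close; clash {E, ¬E} at x₀
2. Hence (¬A ⊓ C) ⊑ (∀r.∀r.D ⊔ E): entailed.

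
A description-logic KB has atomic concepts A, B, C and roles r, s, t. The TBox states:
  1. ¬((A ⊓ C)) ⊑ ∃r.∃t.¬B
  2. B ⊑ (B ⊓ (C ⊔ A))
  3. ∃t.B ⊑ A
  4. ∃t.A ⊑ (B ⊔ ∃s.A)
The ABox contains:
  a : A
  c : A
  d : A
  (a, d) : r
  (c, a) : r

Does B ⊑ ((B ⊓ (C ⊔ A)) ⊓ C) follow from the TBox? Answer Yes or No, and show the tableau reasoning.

1. B ⊑ ((B ⊓ (C ⊔ A)) ⊓ C)  ⇔  (B ⊓ ((¬B ⊔ (¬C ⊓ ¬A)) ⊔ ¬C)) unsat w.r.t. T
   apply at x₀: B⊑(B ⊓ (C ⊔ A))
   open: L(x₀) ⊇ {A, B, ¬C, ∀t.¬A, ∃r.∃t.¬B} (+ ∃-successors)
2. Hence B ⊑ ((B ⊓ (C ⊔ A)) ⊓ C): not entailed.

No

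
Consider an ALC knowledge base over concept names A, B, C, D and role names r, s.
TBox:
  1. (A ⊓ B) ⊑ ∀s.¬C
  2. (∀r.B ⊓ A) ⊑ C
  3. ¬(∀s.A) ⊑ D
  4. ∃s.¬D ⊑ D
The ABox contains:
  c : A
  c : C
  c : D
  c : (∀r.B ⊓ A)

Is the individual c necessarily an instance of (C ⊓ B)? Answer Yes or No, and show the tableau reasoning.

No

1. c : (C ⊓ B)?  L(c) = {A, C, D, (∀r.B ⊓ A)} ∪ {(¬C ⊔ ¬B)}
   open: L(c) ⊇ {A, C, D, ¬B, ∀r.B} — c ∉ (C ⊓ B) possible
2. Hence c : (C ⊓ B): not entailed.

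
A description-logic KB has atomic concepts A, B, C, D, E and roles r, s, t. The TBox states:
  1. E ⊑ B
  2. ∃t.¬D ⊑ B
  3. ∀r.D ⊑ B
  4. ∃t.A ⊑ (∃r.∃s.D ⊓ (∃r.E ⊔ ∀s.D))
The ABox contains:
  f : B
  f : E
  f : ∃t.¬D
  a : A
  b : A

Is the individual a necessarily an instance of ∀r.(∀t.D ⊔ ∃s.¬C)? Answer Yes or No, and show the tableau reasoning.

No

1. a : ∀r.(∀t.D ⊔ ∃s.¬C)?  L(a) = {A} ∪ {∃r.(∃t.¬D ⊓ ∀s.C)}
   open: L(a) ⊇ {A, ¬E, ∀t.D, ∀t.¬A, ∃r.(∃t.¬D ⊓ ∀s.C), …} (+ ∃-successors) — a ∉ ∀r.(∀t.D ⊔ ∃s.¬C) possible
2. Hence a : ∀r.(∀t.D ⊔ ∃s.¬C): not entailed.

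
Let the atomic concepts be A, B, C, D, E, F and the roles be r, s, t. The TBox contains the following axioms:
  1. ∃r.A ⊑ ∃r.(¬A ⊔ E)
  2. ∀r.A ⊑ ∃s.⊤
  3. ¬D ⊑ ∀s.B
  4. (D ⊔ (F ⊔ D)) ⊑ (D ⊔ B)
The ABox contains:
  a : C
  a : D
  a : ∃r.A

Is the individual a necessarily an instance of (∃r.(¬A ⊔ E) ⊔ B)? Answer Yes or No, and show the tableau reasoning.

1. a : (∃r.(¬A ⊔ E) ⊔ B)?  L(a) = {C, D, ∃r.A} ∪ {(∀r.(A ⊓ ¬E) ⊓ ¬B)}
   clash {E, ¬E} at an ∃-successor — a ∈ (∃r.(¬A ⊔ E) ⊔ B)
2. Hence a : (∃r.(¬A ⊔ E) ⊔ B): entailed.

Yes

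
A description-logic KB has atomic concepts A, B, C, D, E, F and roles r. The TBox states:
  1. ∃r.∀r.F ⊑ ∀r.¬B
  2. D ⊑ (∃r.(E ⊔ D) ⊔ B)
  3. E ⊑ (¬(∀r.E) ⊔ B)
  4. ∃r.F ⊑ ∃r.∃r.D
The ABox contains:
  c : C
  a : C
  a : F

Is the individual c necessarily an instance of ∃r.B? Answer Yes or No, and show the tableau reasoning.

1. c : ∃r.B?  L(c) = {C} ∪ {∀r.¬B}
   open: L(c) ⊇ {C, ¬D, ¬E, ∀r.¬B, ∀r.¬F} — c ∉ ∃r.B possible
2. Hence c : ∃r.B: not entailed.

No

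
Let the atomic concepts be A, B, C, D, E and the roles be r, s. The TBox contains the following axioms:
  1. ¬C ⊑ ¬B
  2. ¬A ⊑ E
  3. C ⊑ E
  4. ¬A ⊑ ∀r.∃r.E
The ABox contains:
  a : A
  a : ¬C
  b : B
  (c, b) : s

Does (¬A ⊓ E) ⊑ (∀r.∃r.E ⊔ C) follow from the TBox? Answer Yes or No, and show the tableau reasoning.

1. (¬A ⊓ E) ⊑ (∀r.∃r.E ⊔ C)  ⇔  ((¬A ⊓ E) ⊓ (∃r.∀r.¬E ⊓ ¬C)) unsat w.r.t. T
   all branches close; clash {E, ¬E} at an ∃-successor
2. Hence (¬A ⊓ E) ⊑ (∀r.∃r.E ⊔ C): entailed.

Yes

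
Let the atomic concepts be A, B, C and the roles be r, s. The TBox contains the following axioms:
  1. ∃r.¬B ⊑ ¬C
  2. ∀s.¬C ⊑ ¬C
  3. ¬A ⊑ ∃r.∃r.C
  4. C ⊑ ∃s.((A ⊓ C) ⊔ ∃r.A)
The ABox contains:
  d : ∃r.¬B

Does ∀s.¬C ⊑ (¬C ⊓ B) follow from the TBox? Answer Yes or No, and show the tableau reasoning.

No

1. ∀s.¬C ⊑ (¬C ⊓ B)  ⇔  (∀s.¬C ⊓ (C ⊔ ¬B)) unsat w.r.t. T
   apply at x₀: ∀s.¬C⊑¬C
   open: L(x₀) ⊇ {A, ¬B, ¬C, ∀r.B, ∀s.¬C}
2. Hence ∀s.¬C ⊑ (¬C ⊓ B): not entailed.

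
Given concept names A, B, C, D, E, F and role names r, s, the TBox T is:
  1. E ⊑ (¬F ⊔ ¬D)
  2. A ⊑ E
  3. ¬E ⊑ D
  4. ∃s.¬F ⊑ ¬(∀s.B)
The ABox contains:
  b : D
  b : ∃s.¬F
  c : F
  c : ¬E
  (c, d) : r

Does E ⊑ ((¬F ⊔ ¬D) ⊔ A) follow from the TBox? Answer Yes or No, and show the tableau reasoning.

Yes

1. E ⊑ ((¬F ⊔ ¬D) ⊔ A)  ⇔  (E ⊓ ((F ⊓ D) ⊓ ¬A)) unsat w.r.t. T
   all branches close; clash {D, ¬D} at x₀
2. Hence E ⊑ ((¬F ⊔ ¬D) ⊔ A): entailed.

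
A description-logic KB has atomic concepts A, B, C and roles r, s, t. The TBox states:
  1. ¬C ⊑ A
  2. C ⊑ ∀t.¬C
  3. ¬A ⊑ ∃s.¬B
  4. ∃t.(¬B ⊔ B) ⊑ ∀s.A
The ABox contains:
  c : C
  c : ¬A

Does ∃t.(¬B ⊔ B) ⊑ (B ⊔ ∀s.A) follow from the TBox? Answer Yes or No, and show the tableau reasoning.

1. ∃t.(¬B ⊔ B) ⊑ (B ⊔ ∀s.A)  ⇔  (∃t.(¬B ⊔ B) ⊓ (¬B ⊓ ∃s.¬A)) unsat w.r.t. T
   all branches close; clash {A, ¬A} at an ∃-successor
2. Hence ∃t.(¬B ⊔ B) ⊑ (B ⊔ ∀s.A): entailed.

Yes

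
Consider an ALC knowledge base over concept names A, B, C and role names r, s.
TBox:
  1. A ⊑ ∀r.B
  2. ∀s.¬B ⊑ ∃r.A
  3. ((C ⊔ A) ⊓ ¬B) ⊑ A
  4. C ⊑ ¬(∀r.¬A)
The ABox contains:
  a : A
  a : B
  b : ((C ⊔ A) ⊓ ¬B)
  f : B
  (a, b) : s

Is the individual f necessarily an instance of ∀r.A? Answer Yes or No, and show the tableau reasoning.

No

1. f : ∀r.A?  L(f) = {B} ∪ {∃r.¬A}
   open: L(f) ⊇ {B, ¬A, ¬C, ∃r.¬A, ∃s.B} (+ ∃-successors) — f ∉ ∀r.A possible
2. Hence f : ∀r.A: not entailed.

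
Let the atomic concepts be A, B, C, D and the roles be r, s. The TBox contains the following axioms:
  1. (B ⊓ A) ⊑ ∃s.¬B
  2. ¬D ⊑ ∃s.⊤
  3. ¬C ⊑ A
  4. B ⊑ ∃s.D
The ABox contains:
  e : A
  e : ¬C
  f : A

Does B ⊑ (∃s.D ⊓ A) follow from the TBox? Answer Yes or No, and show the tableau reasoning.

1. B ⊑ (∃s.D ⊓ A)  ⇔  (B ⊓ (∀s.¬D ⊔ ¬A)) unsat w.r.t. T
   apply at x₀: B⊑∃s.D
   open: L(x₀) ⊇ {B, C, D, ¬A, ∃s.D} (+ ∃-successors)
2. Hence B ⊑ (∃s.D ⊓ A): not entailed.

No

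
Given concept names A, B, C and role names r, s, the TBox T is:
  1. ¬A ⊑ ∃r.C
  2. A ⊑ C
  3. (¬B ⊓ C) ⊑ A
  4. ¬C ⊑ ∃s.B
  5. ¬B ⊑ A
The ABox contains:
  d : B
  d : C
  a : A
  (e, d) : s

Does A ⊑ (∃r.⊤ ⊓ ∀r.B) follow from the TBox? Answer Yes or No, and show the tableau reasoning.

1. A ⊑ (∃r.⊤ ⊓ ∀r.B)  ⇔  (A ⊓ (∀r.⊥ ⊔ ∃r.¬B)) unsat w.r.t. T
   apply at x₀: A⊑C
   open: L(x₀) ⊇ {A, C, ∀r.⊥}
2. Hence A ⊑ (∃r.⊤ ⊓ ∀r.B): not entailed.

No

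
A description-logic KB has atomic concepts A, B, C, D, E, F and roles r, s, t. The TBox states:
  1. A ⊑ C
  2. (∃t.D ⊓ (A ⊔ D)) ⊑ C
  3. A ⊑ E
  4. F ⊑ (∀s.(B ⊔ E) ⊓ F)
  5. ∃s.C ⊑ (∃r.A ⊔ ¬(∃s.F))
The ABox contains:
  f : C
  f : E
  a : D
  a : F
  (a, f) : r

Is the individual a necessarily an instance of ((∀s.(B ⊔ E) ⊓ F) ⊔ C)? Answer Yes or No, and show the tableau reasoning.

1. a : ((∀s.(B ⊔ E) ⊓ F) ⊔ C)?  L(a) = {D, F} ∪ {((∃s.(¬B ⊓ ¬E) ⊔ ¬F) ⊓ ¬C)}
   clash {C, ¬C} at a — a ∈ ((∀s.(B ⊔ E) ⊓ F) ⊔ C)
2. Hence a : ((∀s.(B ⊔ E) ⊓ F) ⊔ C): entailed.

Yes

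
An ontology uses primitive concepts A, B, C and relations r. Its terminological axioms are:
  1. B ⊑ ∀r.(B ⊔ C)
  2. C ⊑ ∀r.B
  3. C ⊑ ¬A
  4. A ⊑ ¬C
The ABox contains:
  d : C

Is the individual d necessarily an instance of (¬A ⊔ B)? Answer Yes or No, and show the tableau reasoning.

1. d : (¬A ⊔ B)?  L(d) = {C} ∪ {(A ⊓ ¬B)}
   clash {C, ¬C} at d — d ∈ (¬A ⊔ B)
2. Hence d : (¬A ⊔ B): entailed.

Yes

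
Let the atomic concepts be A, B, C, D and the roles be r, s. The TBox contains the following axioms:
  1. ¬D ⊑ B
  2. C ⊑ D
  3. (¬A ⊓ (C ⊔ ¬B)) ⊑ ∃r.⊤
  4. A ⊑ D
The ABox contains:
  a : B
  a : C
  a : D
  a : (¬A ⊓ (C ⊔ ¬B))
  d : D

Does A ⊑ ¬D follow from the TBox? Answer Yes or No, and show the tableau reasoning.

No

1. A ⊑ ¬D  ⇔  (A ⊓ D) unsat w.r.t. T
   open: L(x₀) ⊇ {A, D}
2. Hence A ⊑ ¬D: not entailed.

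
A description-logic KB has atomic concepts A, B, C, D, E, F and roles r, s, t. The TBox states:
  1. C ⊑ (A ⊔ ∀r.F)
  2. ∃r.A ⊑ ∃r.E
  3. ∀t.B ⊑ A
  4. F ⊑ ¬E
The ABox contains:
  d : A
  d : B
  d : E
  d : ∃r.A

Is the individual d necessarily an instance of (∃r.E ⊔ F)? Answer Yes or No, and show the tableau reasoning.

1. d : (∃r.E ⊔ F)?  L(d) = {A, B, E, ∃r.A} ∪ {(∀r.¬E ⊓ ¬F)}
   clash {E, ¬E} at an ∃-successor — d ∈ (∃r.E ⊔ F)
2. Hence d : (∃r.E ⊔ F): entailed.

Yes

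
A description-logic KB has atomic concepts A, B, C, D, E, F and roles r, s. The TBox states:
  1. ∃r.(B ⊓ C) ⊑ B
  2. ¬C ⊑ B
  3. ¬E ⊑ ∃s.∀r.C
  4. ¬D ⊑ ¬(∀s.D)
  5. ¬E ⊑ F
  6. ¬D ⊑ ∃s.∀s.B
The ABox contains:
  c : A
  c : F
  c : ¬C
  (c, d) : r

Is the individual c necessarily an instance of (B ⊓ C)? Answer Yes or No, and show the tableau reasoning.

No

1. c : (B ⊓ C)?  L(c) = {A, F, ¬C} ∪ {(¬B ⊔ ¬C)}
   apply at c: ¬C⊑B
   open: L(c) ⊇ {A, B, D, E, F, …} — c ∉ (B ⊓ C) possible
2. Hence c : (B ⊓ C): not entailed.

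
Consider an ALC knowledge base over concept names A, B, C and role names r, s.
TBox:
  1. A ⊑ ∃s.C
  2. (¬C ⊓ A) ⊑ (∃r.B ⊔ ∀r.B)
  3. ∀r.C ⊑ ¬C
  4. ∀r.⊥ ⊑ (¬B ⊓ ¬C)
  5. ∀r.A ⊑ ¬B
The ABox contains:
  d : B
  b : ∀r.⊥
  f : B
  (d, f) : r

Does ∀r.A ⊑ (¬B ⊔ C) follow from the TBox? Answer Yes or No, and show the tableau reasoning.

1. ∀r.A ⊑ (¬B ⊔ C)  ⇔  (∀r.A ⊓ (B ⊓ ¬C)) unsat w.r.t. T
   all branches close; clash {B, ¬B} at x₀
2. Hence ∀r.A ⊑ (¬B ⊔ C): entailed.

Yes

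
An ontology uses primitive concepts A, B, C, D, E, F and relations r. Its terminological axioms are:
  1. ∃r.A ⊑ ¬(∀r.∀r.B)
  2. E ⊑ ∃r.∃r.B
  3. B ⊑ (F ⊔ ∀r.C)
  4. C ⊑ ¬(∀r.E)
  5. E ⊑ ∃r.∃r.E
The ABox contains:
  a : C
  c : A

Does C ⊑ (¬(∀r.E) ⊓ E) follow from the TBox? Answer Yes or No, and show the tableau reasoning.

No

1. C ⊑ (¬(∀r.E) ⊓ E)  ⇔  (C ⊓ (∀r.E ⊔ ¬E)) unsat w.r.t. T
   apply at x₀: C⊑¬(∀r.E)
   open: L(x₀) ⊇ {C, ¬B, ¬E, ∀r.¬A, ∃r.¬E} (+ ∃-successors)
2. Hence C ⊑ (¬(∀r.E) ⊓ E): not entailed.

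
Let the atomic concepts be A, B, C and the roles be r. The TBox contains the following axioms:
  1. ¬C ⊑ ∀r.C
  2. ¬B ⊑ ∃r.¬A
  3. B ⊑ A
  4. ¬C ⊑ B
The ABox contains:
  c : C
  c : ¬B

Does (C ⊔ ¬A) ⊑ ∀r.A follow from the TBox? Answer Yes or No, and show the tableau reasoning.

No

1. (C ⊔ ¬A) ⊑ ∀r.A  ⇔  ((C ⊔ ¬A) ⊓ ∃r.¬A) unsat w.r.t. T
   open: L(x₀) ⊇ {C, ¬B, ∃r.¬A} (+ ∃-successors)
2. Hence (C ⊔ ¬A) ⊑ ∀r.A: not entailed.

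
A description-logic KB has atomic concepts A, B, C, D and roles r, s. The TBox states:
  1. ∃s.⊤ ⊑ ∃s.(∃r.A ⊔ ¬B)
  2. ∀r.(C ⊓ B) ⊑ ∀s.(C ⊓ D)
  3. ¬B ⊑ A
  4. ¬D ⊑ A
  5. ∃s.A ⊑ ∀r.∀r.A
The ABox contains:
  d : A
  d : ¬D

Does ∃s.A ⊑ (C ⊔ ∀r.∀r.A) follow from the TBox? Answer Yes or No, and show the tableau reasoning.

Yes

1. ∃s.A ⊑ (C ⊔ ∀r.∀r.A)  ⇔  (∃s.A ⊓ (¬C ⊓ ∃r.∃r.¬A)) unsat w.r.t. T
   all branches close; clash {A, ¬A} at an ∃-successor
2. Hence ∃s.A ⊑ (C ⊔ ∀r.∀r.A): entailed.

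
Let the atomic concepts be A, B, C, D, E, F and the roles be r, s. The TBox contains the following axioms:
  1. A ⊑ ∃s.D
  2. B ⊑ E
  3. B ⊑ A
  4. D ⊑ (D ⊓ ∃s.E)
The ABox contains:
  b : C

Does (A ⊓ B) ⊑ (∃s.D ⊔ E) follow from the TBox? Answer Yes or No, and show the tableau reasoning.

Yes

1. (A ⊓ B) ⊑ (∃s.D ⊔ E)  ⇔  ((A ⊓ B) ⊓ (∀s.¬D ⊓ ¬E)) unsat w.r.t. T
   all branches close; clash {E, ¬E} at x₀
2. Hence (A ⊓ B) ⊑ (∃s.D ⊔ E): entailed.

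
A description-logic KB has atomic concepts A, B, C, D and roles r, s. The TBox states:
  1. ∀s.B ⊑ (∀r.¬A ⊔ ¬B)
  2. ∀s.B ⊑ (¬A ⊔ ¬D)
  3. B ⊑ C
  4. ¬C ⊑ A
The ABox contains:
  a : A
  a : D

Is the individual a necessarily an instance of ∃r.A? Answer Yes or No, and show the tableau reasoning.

1. a : ∃r.A?  L(a) = {A, D} ∪ {∀r.¬A}
   open: L(a) ⊇ {A, D, ¬B, ∀r.¬A, ∃s.¬B} (+ ∃-successors) — a ∉ ∃r.A possible
2. Hence a : ∃r.A: not entailed.

No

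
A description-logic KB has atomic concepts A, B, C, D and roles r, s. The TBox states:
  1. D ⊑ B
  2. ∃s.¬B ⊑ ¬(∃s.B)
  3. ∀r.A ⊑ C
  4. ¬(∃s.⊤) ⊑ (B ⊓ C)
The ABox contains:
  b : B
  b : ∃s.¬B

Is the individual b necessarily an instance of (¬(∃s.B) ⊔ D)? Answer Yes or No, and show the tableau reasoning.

1. b : (¬(∃s.B) ⊔ D)?  L(b) = {B, ∃s.¬B} ∪ {(∃s.B ⊓ ¬D)}
   clash {B, ¬B} at an ∃-successor — b ∈ (¬(∃s.B) ⊔ D)
2. Hence b : (¬(∃s.B) ⊔ D): entailed.

Yes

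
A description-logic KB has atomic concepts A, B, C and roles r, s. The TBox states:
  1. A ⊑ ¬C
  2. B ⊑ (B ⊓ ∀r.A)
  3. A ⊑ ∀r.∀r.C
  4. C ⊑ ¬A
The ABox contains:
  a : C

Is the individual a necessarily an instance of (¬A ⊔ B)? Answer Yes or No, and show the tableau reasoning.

Yes

1. a : (¬A ⊔ B)?  L(a) = {C} ∪ {(A ⊓ ¬B)}
   clash {C, ¬C} at a — a ∈ (¬A ⊔ B)
2. Hence a : (¬A ⊔ B): entailed.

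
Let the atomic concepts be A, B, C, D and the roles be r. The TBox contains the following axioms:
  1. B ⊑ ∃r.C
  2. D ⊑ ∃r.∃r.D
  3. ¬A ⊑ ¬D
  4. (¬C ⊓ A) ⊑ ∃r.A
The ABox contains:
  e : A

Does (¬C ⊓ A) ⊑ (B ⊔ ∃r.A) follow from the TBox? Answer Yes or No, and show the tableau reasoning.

Yes

1. (¬C ⊓ A) ⊑ (B ⊔ ∃r.A)  ⇔  ((¬C ⊓ A) ⊓ (¬B ⊓ ∀r.¬A)) unsat w.r.t. T
   all branches close; clash {A, ¬A} at an ∃-successor
2. Hence (¬C ⊓ A) ⊑ (B ⊔ ∃r.A): entailed.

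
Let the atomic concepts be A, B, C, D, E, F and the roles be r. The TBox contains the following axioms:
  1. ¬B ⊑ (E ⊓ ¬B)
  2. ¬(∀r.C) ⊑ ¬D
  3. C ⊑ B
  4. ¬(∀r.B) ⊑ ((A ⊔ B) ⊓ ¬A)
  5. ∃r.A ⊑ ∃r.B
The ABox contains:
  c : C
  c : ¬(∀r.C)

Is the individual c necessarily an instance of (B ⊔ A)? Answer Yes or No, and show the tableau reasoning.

1. c : (B ⊔ A)?  L(c) = {C, ¬(∀r.C)} ∪ {(¬B ⊓ ¬A)}
   clash {B, ¬B} at c — c ∈ (B ⊔ A)
2. Hence c : (B ⊔ A): entailed.

Yes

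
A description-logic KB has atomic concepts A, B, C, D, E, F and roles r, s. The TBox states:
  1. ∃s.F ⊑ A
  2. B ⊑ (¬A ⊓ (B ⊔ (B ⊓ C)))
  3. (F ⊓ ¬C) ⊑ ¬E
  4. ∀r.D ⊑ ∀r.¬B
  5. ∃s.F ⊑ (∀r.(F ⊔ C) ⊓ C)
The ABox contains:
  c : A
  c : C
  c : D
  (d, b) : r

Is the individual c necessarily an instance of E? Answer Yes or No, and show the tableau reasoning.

1. c : E?  L(c) = {A, C, D} ∪ {¬E}
   open: L(c) ⊇ {A, C, D, ¬B, ¬E, …} (+ ∃-successors) — c ∉ E possible
2. Hence c : E: not entailed.

No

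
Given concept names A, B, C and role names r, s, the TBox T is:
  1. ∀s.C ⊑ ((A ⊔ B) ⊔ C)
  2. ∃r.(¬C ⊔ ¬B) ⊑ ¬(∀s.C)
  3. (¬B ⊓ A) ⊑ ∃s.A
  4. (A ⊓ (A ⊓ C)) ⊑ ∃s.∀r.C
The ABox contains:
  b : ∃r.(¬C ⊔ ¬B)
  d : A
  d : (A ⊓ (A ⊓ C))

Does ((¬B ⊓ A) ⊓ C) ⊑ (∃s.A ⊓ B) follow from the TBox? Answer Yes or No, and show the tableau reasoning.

No

1. ((¬B ⊓ A) ⊓ C) ⊑ (∃s.A ⊓ B)  ⇔  (((¬B ⊓ A) ⊓ C) ⊓ (∀s.¬A ⊔ ¬B)) unsat w.r.t. T
   apply at x₀: (¬B ⊓ A)⊑∃s.A
   open: L(x₀) ⊇ {A, C, ¬B, ∀r.(C ⊓ B), ∃s.A, …} (+ ∃-successors)
2. Hence ((¬B ⊓ A) ⊓ C) ⊑ (∃s.A ⊓ B): not entailed.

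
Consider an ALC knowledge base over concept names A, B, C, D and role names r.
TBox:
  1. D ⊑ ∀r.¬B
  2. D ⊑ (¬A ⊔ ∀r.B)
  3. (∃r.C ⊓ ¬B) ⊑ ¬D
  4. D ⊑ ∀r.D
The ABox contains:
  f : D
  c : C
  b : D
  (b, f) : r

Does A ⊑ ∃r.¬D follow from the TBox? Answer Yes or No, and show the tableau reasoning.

1. A ⊑ ∃r.¬D  ⇔  (A ⊓ ∀r.D) unsat w.r.t. T
   open: L(x₀) ⊇ {A, ¬D, ∀r.D}
2. Hence A ⊑ ∃r.¬D: not entailed.

No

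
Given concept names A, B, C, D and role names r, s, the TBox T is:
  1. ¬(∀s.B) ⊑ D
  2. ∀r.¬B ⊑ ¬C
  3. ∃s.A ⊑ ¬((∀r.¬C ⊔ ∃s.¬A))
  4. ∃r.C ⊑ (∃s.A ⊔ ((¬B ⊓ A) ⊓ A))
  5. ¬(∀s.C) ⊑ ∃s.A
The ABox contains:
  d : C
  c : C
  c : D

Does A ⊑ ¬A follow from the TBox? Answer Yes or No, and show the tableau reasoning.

1. A ⊑ ¬A  ⇔  (A ⊓ A) unsat w.r.t. T
   open: L(x₀) ⊇ {A, ∀r.¬C, ∀s.B, ∀s.C, ∀s.¬A, …} (+ ∃-successors)
2. Hence A ⊑ ¬A: not entailed.

No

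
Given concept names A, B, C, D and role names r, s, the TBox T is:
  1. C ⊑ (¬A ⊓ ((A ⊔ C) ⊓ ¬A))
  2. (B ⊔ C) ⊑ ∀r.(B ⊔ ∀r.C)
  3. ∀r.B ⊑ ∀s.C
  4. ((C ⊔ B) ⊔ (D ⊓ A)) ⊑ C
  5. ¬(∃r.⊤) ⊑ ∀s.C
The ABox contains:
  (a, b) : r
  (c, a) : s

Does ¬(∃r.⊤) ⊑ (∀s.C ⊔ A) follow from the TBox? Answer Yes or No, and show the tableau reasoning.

Yes

1. ¬(∃r.⊤) ⊑ (∀s.C ⊔ A)  ⇔  (∀r.⊥ ⊓ (∃s.¬C ⊓ ¬A)) unsat w.r.t. T
   all branches close; clash {C, ¬C} at an ∃-successor
2. Hence ¬(∃r.⊤) ⊑ (∀s.C ⊔ A): entailed.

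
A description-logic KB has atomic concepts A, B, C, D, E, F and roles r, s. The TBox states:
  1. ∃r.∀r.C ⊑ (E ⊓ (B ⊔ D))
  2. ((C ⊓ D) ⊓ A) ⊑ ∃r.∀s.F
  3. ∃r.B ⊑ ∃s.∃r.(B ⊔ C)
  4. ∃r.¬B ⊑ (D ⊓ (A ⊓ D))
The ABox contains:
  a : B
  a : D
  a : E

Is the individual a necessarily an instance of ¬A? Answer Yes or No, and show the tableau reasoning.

1. a : ¬A?  L(a) = {B, D, E} ∪ {A}
   open: L(a) ⊇ {A, B, D, E, ¬C, …} — a ∉ ¬A possible
2. Hence a : ¬A: not entailed.

No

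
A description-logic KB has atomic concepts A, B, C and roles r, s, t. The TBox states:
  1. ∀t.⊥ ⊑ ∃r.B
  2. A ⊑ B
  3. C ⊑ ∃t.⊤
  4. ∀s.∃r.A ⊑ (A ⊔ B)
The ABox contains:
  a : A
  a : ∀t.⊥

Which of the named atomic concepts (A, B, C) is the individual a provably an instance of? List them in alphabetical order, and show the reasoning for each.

{A, B}

1. a : A?  L(a) = {A, ∀t.⊥} ∪ {¬A}
   clash {A, ¬A} at a — a ∈ A
2. a : B?  L(a) = {A, ∀t.⊥} ∪ {¬B}
   clash {B, ¬B} at a — a ∈ B
3. a : C?  L(a) = {A, ∀t.⊥} ∪ {¬C}
   apply at a: ∀t.⊥⊑∃r.B; A⊑B
   open: L(a) ⊇ {A, B, ¬C, ∀t.⊥, ∃r.B, …} (+ ∃-successors) — a ∉ C possible
4. Entailed for a: {A, B}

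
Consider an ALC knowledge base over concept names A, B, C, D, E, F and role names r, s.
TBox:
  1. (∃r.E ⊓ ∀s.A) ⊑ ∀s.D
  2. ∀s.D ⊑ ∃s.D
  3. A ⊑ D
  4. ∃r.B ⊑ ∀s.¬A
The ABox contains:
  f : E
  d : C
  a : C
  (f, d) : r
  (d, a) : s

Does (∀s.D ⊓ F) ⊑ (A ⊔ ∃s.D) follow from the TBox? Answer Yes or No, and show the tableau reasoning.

Yes

1. (∀s.D ⊓ F) ⊑ (A ⊔ ∃s.D)  ⇔  ((∀s.D ⊓ F) ⊓ (¬A ⊓ ∀s.¬D)) unsat w.r.t. T
   all branches close; clash {D, ¬D} at an ∃-successor
2. Hence (∀s.D ⊓ F) ⊑ (A ⊔ ∃s.D): entailed.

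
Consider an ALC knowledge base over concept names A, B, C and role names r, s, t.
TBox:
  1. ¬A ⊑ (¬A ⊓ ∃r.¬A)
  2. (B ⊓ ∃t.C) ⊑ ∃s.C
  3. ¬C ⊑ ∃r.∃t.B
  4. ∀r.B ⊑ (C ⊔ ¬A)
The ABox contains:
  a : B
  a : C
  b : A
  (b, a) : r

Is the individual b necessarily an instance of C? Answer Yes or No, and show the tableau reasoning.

No

1. b : C?  L(b) = {A} ∪ {¬C}
   apply at b: ¬C⊑∃r.∃t.B
   open: L(b) ⊇ {A, ¬B, ¬C, ∃r.¬B, ∃r.∃t.B} (+ ∃-successors) — b ∉ C possible
2. Hence b : C: not entailed.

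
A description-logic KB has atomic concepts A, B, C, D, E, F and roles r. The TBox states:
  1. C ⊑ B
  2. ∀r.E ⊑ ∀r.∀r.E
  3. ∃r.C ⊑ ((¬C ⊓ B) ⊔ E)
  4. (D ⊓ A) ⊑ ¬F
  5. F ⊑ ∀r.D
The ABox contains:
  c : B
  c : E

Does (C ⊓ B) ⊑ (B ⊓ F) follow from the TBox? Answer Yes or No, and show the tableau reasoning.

No

1. (C ⊓ B) ⊑ (B ⊓ F)  ⇔  ((C ⊓ B) ⊓ (¬B ⊔ ¬F)) unsat w.r.t. T
   open: L(x₀) ⊇ {B, C, ¬F, ∀r.¬C, ∃r.¬E} (+ ∃-successors)
2. Hence (C ⊓ B) ⊑ (B ⊓ F): not entailed.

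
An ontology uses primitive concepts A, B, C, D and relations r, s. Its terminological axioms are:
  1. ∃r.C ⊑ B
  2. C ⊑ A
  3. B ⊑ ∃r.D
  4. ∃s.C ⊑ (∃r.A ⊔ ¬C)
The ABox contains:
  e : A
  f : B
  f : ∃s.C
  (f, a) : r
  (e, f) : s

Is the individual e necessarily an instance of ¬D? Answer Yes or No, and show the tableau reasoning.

No

1. e : ¬D?  L(e) = {A} ∪ {D}
   open: L(e) ⊇ {A, D, ¬B, ∀r.¬C, ∀s.¬C} — e ∉ ¬D possible
2. Hence e : ¬D: not entailed.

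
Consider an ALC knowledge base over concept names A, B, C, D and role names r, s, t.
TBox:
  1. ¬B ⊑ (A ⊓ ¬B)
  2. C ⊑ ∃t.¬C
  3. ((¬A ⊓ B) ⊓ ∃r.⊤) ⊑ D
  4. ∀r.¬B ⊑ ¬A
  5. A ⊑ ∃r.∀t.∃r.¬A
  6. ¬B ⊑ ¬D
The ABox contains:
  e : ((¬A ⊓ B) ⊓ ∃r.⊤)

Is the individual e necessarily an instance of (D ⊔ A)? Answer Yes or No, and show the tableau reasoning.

Yes

1. e : (D ⊔ A)?  L(e) = {((¬A ⊓ B) ⊓ ∃r.⊤)} ∪ {(¬D ⊓ ¬A)}
   clash {D, ¬D} at e — e ∈ (D ⊔ A)
2. Hence e : (D ⊔ A): entailed.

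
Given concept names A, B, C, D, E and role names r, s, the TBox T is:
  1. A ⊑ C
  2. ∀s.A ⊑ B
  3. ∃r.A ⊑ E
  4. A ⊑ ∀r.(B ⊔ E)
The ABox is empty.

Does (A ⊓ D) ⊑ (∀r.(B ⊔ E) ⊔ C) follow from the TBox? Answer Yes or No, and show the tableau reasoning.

Yes

1. (A ⊓ D) ⊑ (∀r.(B ⊔ E) ⊔ C)  ⇔  ((A ⊓ D) ⊓ (∃r.(¬B ⊓ ¬E) ⊓ ¬C)) unsat w.r.t. T
   all branches close; clash {C, ¬C} at x₀
2. Hence (A ⊓ D) ⊑ (∀r.(B ⊔ E) ⊔ C): entailed.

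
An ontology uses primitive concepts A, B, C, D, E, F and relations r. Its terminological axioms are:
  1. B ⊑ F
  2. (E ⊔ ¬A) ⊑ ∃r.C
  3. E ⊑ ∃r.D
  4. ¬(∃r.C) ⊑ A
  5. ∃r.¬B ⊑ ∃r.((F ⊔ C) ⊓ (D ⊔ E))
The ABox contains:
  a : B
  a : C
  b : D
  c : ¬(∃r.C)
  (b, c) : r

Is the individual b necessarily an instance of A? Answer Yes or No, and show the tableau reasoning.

1. b : A?  L(b) = {D} ∪ {¬A}
   open: L(b) ⊇ {D, ¬A, ¬B, ¬E, ∀r.B, …} (+ ∃-successors) — b ∉ A possible
2. Hence b : A: not entailed.

No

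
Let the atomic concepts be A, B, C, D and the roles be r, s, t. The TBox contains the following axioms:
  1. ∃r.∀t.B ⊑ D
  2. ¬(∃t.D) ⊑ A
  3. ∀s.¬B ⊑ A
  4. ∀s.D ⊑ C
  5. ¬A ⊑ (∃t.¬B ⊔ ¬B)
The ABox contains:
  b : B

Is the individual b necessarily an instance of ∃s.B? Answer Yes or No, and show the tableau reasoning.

1. b : ∃s.B?  L(b) = {B} ∪ {∀s.¬B}
   apply at b: ∀s.¬B⊑A
   open: L(b) ⊇ {A, B, ∀r.∃t.¬B, ∀s.¬B, ∃s.¬D} (+ ∃-successors) — b ∉ ∃s.B possible
2. Hence b : ∃s.B: not entailed.

No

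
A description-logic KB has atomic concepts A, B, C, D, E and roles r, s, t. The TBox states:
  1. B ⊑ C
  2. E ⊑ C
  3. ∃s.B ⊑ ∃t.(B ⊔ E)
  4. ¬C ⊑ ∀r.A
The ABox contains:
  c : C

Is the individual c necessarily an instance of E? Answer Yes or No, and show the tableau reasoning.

No

1. c : E?  L(c) = {C} ∪ {¬E}
   open: L(c) ⊇ {C, ¬E, ∀s.¬B} — c ∉ E possible
2. Hence c : E: not entailed.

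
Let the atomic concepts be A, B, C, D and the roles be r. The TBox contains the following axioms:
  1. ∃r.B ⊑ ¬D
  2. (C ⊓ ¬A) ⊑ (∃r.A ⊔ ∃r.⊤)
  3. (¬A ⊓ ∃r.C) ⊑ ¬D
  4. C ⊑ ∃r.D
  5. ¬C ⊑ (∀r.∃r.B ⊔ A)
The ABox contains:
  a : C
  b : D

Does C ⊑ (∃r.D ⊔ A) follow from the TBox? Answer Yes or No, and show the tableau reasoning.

Yes

1. C ⊑ (∃r.D ⊔ A)  ⇔  (C ⊓ (∀r.¬D ⊓ ¬A)) unsat w.r.t. T
   all branches close; clash {D, ¬D} at an ∃-successor
2. Hence C ⊑ (∃r.D ⊔ A): entailed.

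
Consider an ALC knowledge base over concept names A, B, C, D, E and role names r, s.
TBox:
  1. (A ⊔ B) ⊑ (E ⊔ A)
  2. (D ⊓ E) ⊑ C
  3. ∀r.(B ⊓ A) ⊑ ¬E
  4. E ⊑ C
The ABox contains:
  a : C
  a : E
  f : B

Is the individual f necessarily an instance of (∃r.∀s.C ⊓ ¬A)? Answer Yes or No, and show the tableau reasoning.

No

1. f : (∃r.∀s.C ⊓ ¬A)?  L(f) = {B} ∪ {(∀r.∃s.¬C ⊔ A)}
   open: L(f) ⊇ {A, B, ¬E} — f ∉ (∃r.∀s.C ⊓ ¬A) possible
2. Hence f : (∃r.∀s.C ⊓ ¬A): not entailed.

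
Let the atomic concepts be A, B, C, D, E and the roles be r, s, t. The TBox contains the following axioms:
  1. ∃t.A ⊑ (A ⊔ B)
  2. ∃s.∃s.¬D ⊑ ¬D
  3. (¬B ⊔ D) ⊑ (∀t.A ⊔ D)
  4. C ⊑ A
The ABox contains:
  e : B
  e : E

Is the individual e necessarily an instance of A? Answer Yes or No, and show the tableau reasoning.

1. e : A?  L(e) = {B, E} ∪ {¬A}
   open: L(e) ⊇ {B, E, ¬A, ¬C, ¬D, …} — e ∉ A possible
2. Hence e : A: not entailed.

No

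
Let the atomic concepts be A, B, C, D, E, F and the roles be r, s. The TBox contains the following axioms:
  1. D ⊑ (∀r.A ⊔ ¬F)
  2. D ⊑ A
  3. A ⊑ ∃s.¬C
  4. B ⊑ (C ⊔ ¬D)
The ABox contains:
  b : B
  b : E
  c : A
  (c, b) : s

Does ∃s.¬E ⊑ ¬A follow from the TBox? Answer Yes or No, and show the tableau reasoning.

No

1. ∃s.¬E ⊑ ¬A  ⇔  (∃s.¬E ⊓ A) unsat w.r.t. T
   apply at x₀: A⊑∃s.¬C
   open: L(x₀) ⊇ {A, ¬B, ¬D, ∃s.¬C, ∃s.¬E} (+ ∃-successors)
2. Hence ∃s.¬E ⊑ ¬A: not entailed.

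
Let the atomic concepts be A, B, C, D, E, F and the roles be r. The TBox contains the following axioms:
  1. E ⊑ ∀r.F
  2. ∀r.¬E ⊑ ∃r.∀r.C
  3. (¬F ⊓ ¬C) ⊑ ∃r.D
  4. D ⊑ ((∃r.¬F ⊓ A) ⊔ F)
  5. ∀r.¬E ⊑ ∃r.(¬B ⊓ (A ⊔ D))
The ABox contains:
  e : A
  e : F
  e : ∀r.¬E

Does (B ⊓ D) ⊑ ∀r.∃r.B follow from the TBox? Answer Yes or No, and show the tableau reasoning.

No

1. (B ⊓ D) ⊑ ∀r.∃r.B  ⇔  ((B ⊓ D) ⊓ ∃r.∀r.¬B) unsat w.r.t. T
   apply at x₀: D⊑((∃r.¬F ⊓ A) ⊔ F)
   open: L(x₀) ⊇ {B, D, F, ¬E, ∃r.E, …} (+ ∃-successors)
2. Hence (B ⊓ D) ⊑ ∀r.∃r.B: not entailed.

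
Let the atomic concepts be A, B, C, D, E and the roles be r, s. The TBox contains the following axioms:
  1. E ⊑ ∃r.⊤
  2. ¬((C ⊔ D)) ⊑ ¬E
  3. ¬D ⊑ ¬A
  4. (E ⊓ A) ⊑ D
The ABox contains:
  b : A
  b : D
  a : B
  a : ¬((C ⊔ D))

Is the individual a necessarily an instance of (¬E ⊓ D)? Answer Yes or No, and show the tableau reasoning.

1. a : (¬E ⊓ D)?  L(a) = {B, ¬((C ⊔ D))} ∪ {(E ⊔ ¬D)}
   apply at a: ¬((C ⊔ D))⊑¬E; ¬D⊑¬A
   open: L(a) ⊇ {B, ¬A, ¬C, ¬D, ¬E} — a ∉ (¬E ⊓ D) possible
2. Hence a : (¬E ⊓ D): not entailed.

No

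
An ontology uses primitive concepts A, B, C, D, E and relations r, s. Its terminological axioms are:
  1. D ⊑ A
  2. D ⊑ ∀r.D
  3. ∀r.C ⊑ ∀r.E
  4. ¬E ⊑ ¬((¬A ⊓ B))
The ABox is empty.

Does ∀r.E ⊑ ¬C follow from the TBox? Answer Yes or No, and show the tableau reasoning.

No

1. ∀r.E ⊑ ¬C  ⇔  (∀r.E ⊓ C) unsat w.r.t. T
   open: L(x₀) ⊇ {C, E, ¬D, ∀r.E}
2. Hence ∀r.E ⊑ ¬C: not entailed.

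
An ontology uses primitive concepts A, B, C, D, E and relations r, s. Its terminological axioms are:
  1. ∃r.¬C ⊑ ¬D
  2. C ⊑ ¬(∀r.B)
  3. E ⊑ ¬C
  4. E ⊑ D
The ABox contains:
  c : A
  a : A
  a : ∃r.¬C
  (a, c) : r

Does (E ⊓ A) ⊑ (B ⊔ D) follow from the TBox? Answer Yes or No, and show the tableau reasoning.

Yes

1. (E ⊓ A) ⊑ (B ⊔ D)  ⇔  ((E ⊓ A) ⊓ (¬B ⊓ ¬D)) unsat w.r.t. T
   all branches close; clash {D, ¬D} at x₀
2. Hence (E ⊓ A) ⊑ (B ⊔ D): entailed.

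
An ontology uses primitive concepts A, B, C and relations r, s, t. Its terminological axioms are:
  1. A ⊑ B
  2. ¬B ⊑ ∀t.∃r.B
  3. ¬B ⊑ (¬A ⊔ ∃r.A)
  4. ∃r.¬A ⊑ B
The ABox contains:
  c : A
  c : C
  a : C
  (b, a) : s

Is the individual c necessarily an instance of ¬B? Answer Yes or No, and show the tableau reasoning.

No

1. c : ¬B?  L(c) = {A, C} ∪ {B}
   open: L(c) ⊇ {A, B, C} — c ∉ ¬B possible
2. Hence c : ¬B: not entailed.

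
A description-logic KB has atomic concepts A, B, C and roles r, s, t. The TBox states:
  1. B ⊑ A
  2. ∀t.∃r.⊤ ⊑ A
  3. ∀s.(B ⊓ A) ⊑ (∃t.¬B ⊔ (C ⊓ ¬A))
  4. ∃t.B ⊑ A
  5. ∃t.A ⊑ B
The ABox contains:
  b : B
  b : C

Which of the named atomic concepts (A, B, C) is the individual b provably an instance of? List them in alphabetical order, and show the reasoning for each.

{A, B, C}

1. b : A?  L(b) = {B, C} ∪ {¬A}
   clash {A, ¬A} at b — b ∈ A
2. b : B?  L(b) = {B, C} ∪ {¬B}
   clash {B, ¬B} at b — b ∈ B
3. b : C?  L(b) = {B, C} ∪ {¬C}
   clash {C, ¬C} at b — b ∈ C
4. Entailed for b: {A, B, C}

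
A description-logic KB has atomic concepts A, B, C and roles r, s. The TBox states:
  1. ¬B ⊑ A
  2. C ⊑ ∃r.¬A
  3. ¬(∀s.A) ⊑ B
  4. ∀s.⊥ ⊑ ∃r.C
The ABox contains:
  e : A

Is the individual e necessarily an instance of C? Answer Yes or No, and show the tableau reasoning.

1. e : C?  L(e) = {A} ∪ {¬C}
   open: L(e) ⊇ {A, ¬C, ∀s.A, ∃s.⊤} (+ ∃-successors) — e ∉ C possible
2. Hence e : C: not entailed.

No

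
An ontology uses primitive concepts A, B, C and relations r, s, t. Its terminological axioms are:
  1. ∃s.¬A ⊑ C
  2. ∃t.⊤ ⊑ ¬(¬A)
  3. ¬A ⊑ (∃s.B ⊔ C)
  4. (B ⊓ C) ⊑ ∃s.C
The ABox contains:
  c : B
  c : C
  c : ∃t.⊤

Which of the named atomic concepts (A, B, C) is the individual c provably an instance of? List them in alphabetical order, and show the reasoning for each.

1. c : A?  L(c) = {B, C, ∃t.⊤} ∪ {¬A}
   clash {A, ¬A} at c — c ∈ A
2. c : B?  L(c) = {B, C, ∃t.⊤} ∪ {¬B}
   clash {B, ¬B} at c — c ∈ B
3. c : C?  L(c) = {B, C, ∃t.⊤} ∪ {¬C}
   clash {C, ¬C} at c — c ∈ C
4. Entailed for c: {A, B, C}

{A, B, C}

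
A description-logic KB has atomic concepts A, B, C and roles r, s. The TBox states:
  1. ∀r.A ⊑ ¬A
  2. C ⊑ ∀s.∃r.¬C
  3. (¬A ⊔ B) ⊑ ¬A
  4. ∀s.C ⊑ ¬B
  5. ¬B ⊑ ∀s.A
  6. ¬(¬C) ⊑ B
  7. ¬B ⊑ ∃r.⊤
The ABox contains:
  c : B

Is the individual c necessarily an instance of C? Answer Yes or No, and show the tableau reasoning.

1. c : C?  L(c) = {B} ∪ {¬C}
   open: L(c) ⊇ {B, ¬A, ¬C, ∃s.¬C} (+ ∃-successors) — c ∉ C possible
2. Hence c : C: not entailed.

No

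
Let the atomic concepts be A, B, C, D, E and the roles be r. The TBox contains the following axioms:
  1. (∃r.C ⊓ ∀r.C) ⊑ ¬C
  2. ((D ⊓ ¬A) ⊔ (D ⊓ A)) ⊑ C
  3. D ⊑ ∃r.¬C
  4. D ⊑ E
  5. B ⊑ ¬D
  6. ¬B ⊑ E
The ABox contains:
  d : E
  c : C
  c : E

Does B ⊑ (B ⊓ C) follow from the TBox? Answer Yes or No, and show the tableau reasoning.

1. B ⊑ (B ⊓ C)  ⇔  (B ⊓ (¬B ⊔ ¬C)) unsat w.r.t. T
   apply at x₀: B⊑¬D
   open: L(x₀) ⊇ {B, ¬C, ¬D}
2. Hence B ⊑ (B ⊓ C): not entailed.

No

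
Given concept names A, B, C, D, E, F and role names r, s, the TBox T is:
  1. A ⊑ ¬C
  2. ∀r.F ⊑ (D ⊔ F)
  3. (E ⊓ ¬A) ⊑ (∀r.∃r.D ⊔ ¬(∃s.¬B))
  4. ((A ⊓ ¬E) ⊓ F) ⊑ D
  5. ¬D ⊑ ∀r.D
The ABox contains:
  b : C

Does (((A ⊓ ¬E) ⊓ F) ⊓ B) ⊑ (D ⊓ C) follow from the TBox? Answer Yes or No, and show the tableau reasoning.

No

1. (((A ⊓ ¬E) ⊓ F) ⊓ B) ⊑ (D ⊓ C)  ⇔  ((((A ⊓ ¬E) ⊓ F) ⊓ B) ⊓ (¬D ⊔ ¬C)) unsat w.r.t. T
   apply at x₀: A⊑¬C; ((A ⊓ ¬E) ⊓ F)⊑D
   open: L(x₀) ⊇ {A, B, D, F, ¬C, …} (+ ∃-successors)
2. Hence (((A ⊓ ¬E) ⊓ F) ⊓ B) ⊑ (D ⊓ C): not entailed.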